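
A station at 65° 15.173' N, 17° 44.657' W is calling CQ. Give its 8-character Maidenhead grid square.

IP15dg00

Offset from 180°W / 90°S: lon 162.25572°, lat 155.25288°.
Field: lon ⌊162.25572/20⌋ = 8 → I; lat ⌊155.25288/10⌋ = 15 → P.
Square: lon ⌊2.25572/2⌋ = 1; lat ⌊5.25288/1⌋ = 5.
Subsquare: lon ⌊0.25572/0.0833333⌋ = 3 → d; lat ⌊0.25288/0.0416667⌋ = 6 → g.
Extended square: lon ⌊0.00572/0.00833333⌋ = 0; lat ⌊0.00288/0.00416667⌋ = 0.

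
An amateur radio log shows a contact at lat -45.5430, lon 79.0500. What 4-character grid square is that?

ME94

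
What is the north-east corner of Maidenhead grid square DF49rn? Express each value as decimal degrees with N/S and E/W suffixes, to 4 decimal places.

Field D=3, F=5: +3·20° lon, +5·10° lat → SW at lon -120°, lat -40°.
Square 4, 9: +4·2° lon, +9·1° lat → SW at lon -112°, lat -31°.
Subsquare r=17, n=13: +17·0.0833333° lon, +13·0.0416667° lat → SW at lon -110.583°, lat -30.4583°.
Cell spans 0.0833333° lon × 0.0416667° lat. NE corner is SW corner plus one full cell.
latitude 30.4167° S, longitude 110.5000° W.

30.4167° S, 110.5000° W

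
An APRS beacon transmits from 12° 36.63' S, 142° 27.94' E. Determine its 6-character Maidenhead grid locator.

QH17fj

Add 180° to longitude and 90° to latitude: 322.4657, 77.3895.
Field: 322.4657/20 → 16 → Q, 77.3895/10 → 7 → H; chars QH.
Square: 2.4657/2 → 1, 7.3895/1 → 7; chars 17.
Subsquare: 0.4657/0.0833333 → 5 → f, 0.3895/0.0416667 → 9 → j; chars fj.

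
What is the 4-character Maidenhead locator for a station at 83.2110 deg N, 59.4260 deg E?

LR93

Offset from 180°W / 90°S: lon 239.43°, lat 173.21°.
Field: lon ⌊239.43/20⌋ = 11 → L; lat ⌊173.21/10⌋ = 17 → R.
Square: lon ⌊19.43/2⌋ = 9; lat ⌊3.21/1⌋ = 3.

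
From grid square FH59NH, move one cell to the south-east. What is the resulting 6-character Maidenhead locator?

FH59og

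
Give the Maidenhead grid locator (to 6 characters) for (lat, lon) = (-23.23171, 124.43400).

Shift to the Maidenhead origin (180°W, 90°S): lon 304.4340, lat 66.7683.
Field: 304.4340/20 → 15 → P, 66.7683/10 → 6 → G; chars PG.
Square: 4.4340/2 → 2, 6.7683/1 → 6; chars 26.
Subsquare: 0.4340/0.0833333 → 5 → f, 0.7683/0.0416667 → 18 → s; chars fs.

PG26fs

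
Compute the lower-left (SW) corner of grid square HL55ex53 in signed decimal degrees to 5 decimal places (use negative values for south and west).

25.97083, -29.62500

Field H=7, L=11: +7·20° lon, +11·10° lat → SW at lon -40°, lat 20°.
Square 5, 5: +5·2° lon, +5·1° lat → SW at lon -30°, lat 25°.
Subsquare e=4, x=23: +4·0.0833333° lon, +23·0.0416667° lat → SW at lon -29.6667°, lat 25.9583°.
Extended square 5, 3: +5·0.00833333° lon, +3·0.00416667° lat → SW at lon -29.625°, lat 25.9708°.
latitude 25.97083, longitude -29.62500.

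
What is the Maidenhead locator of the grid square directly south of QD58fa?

QD57fx

Latitude subsquare a = 0; −1 → -1, wraps to 23 = x, carry into square.
Latitude square 8; −1 → 7.
The longitude characters are unchanged.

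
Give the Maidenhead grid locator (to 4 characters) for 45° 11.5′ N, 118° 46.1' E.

ON95

Offset from 180°W / 90°S: lon 298.77°, lat 135.19°.
Field: 298.77/20 → 14 → O, 135.19/10 → 13 → N; chars ON.
Square: 18.77/2 → 9, 5.19/1 → 5; chars 95.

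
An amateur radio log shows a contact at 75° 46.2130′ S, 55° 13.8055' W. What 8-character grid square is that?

GB24jf25

Shift to the Maidenhead origin (180°W, 90°S): lon 124.76991, lat 14.22978.
Field: lon ⌊124.76991/20⌋ = 6 → G; lat ⌊14.22978/10⌋ = 1 → B.
Square: lon ⌊4.76991/2⌋ = 2; lat ⌊4.22978/1⌋ = 4.
Subsquare: lon ⌊0.76991/0.0833333⌋ = 9 → j; lat ⌊0.22978/0.0416667⌋ = 5 → f.
Extended square: lon ⌊0.01991/0.00833333⌋ = 2; lat ⌊0.02145/0.00416667⌋ = 5.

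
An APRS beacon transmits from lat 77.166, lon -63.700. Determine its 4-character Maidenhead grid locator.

FQ87

Shift to the Maidenhead origin (180°W, 90°S): lon 116.30, lat 167.17.
Field: 116.30/20 → 5 → F, 167.17/10 → 16 → Q; chars FQ.
Square: 16.30/2 → 8, 7.17/1 → 7; chars 87.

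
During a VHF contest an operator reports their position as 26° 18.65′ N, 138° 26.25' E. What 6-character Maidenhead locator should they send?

PL96fh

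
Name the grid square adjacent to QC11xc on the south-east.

QC21ab

Longitude subsquare x = 23; +1 → 24, wraps to 0 = a, carry into square.
Longitude square 1; +1 → 2.
Latitude subsquare c = 2; −1 → 1 = b.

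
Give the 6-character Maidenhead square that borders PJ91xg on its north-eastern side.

Longitude subsquare x = 23; +1 → 24, wraps to 0 = a, carry into square.
Longitude square 9; +1 → 10, wraps to 0, carry into field.
Longitude field P = 15; +1 → 16 = Q.
Latitude subsquare g = 6; +1 → 7 = h.

QJ01ah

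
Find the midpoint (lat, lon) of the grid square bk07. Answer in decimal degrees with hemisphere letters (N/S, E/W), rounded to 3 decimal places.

17.500° N, 159.000° W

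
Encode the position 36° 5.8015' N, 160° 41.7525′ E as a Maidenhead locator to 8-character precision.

RM06ic33

Shift to the Maidenhead origin (180°W, 90°S): lon 340.69588, lat 126.09669.
Field (20°×10°, letters A–R): 340.69588/20 → 17 → R, 126.09669/10 → 12 → M; chars RM.
Square (2°×1°, digits 0–9): 0.69588/2 → 0, 6.09669/1 → 6; chars 06.
Subsquare (5′×2.5′, letters a–x): 0.69588/0.0833333 → 8 → i, 0.09669/0.0416667 → 2 → c; chars ic.
Extended square (30″×15″, digits 0–9): 0.02921/0.00833333 → 3, 0.01336/0.00416667 → 3; chars 33.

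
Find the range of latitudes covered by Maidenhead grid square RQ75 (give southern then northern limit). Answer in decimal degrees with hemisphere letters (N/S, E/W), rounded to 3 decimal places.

75.000° N, 76.000° N

Field R=17, Q=16: +17·20° lon, +16·10° lat → SW at lon 160°, lat 70°.
Square 7, 5: +7·2° lon, +5·1° lat → SW at lon 174°, lat 75°.
Cell spans 2° lon × 1° lat.
south 75.000° N, north 76.000° N.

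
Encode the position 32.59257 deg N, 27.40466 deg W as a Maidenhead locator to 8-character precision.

Shift to the Maidenhead origin (180°W, 90°S): lon 152.59534, lat 122.59257.
Field (20°×10°, letters A–R): lon ⌊152.59534/20⌋ = 7 → H; lat ⌊122.59257/10⌋ = 12 → M.
Square (2°×1°, digits 0–9): lon ⌊12.59534/2⌋ = 6; lat ⌊2.59257/1⌋ = 2.
Subsquare (5′×2.5′, letters a–x): lon ⌊0.59534/0.0833333⌋ = 7 → h; lat ⌊0.59257/0.0416667⌋ = 14 → o.
Extended square (30″×15″, digits 0–9): lon ⌊0.01201/0.00833333⌋ = 1; lat ⌊0.00924/0.00416667⌋ = 2.

HM62ho12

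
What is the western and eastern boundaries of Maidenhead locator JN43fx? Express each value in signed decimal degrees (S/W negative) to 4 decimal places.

8.4167, 8.5000

Field J=9, N=13: +9·20° lon, +13·10° lat → SW at lon 0°, lat 40°.
Square 4, 3: +4·2° lon, +3·1° lat → SW at lon 8°, lat 43°.
Subsquare f=5, x=23: +5·0.0833333° lon, +23·0.0416667° lat → SW at lon 8.41667°, lat 43.9583°.
Cell spans 0.0833333° lon × 0.0416667° lat.
west 8.4167, east 8.5000.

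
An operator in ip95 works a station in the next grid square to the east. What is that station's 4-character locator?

Longitude square 9; +1 → 10, wraps to 0, carry into field.
Longitude field I = 8; +1 → 9 = J.
The latitude characters are unchanged.

JP05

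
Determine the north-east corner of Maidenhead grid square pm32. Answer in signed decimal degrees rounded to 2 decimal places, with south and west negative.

33.00, 128.00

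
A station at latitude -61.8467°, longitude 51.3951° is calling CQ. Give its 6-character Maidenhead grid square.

LC58qd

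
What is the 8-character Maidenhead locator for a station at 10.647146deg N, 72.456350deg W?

FK30sp55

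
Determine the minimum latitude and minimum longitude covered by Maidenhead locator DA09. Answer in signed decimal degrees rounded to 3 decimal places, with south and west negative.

Field D=3, A=0: +3·20° lon, +0·10° lat → SW at lon -120°, lat -90°.
Square 0, 9: +0·2° lon, +9·1° lat → SW at lon -120°, lat -81°.
latitude -81.000, longitude -120.000.

-81.000, -120.000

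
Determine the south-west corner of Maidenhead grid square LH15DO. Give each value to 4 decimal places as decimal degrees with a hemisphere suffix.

14.4167° S, 42.2500° E

Field L=11, H=7: +11·20° lon, +7·10° lat → SW at lon 40°, lat -20°.
Square 1, 5: +1·2° lon, +5·1° lat → SW at lon 42°, lat -15°.
Subsquare d=3, o=14: +3·0.0833333° lon, +14·0.0416667° lat → SW at lon 42.25°, lat -14.4167°.
latitude 14.4167° S, longitude 42.2500° E.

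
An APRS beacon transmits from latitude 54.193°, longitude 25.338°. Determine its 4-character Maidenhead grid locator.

Add 180° to longitude and 90° to latitude: 205.34, 144.19.
Field (20°×10°, letters A–R): 205.34/20 → 10 → K, 144.19/10 → 14 → O; chars KO.
Square (2°×1°, digits 0–9): 5.34/2 → 2, 4.19/1 → 4; chars 24.

KO24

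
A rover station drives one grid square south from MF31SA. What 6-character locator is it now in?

MF30sx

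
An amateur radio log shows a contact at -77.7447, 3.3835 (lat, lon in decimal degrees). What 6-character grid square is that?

Add 180° to longitude and 90° to latitude: 183.3835, 12.2553.
Field: lon ⌊183.3835/20⌋ = 9 → J; lat ⌊12.2553/10⌋ = 1 → B.
Square: lon ⌊3.3835/2⌋ = 1; lat ⌊2.2553/1⌋ = 2.
Subsquare: lon ⌊1.3835/0.0833333⌋ = 16 → q; lat ⌊0.2553/0.0416667⌋ = 6 → g.

JB12qg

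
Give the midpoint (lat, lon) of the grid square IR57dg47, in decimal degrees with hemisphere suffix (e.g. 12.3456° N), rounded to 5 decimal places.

Field I=8, R=17: +8·20° lon, +17·10° lat → SW at lon -20°, lat 80°.
Square 5, 7: +5·2° lon, +7·1° lat → SW at lon -10°, lat 87°.
Subsquare d=3, g=6: +3·0.0833333° lon, +6·0.0416667° lat → SW at lon -9.75°, lat 87.25°.
Extended square 4, 7: +4·0.00833333° lon, +7·0.00416667° lat → SW at lon -9.71667°, lat 87.2792°.
Cell spans 0.00833333° lon × 0.00416667° lat. Centre is SW corner plus half of each.
latitude 87.28125° N, longitude 9.71250° W.

87.28125° N, 9.71250° W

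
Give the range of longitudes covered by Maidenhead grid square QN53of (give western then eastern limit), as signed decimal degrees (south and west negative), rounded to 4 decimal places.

151.1667, 151.2500

Field Q=16, N=13: +16·20° lon, +13·10° lat → SW at lon 140°, lat 40°.
Square 5, 3: +5·2° lon, +3·1° lat → SW at lon 150°, lat 43°.
Subsquare o=14, f=5: +14·0.0833333° lon, +5·0.0416667° lat → SW at lon 151.167°, lat 43.2083°.
Cell spans 0.0833333° lon × 0.0416667° lat.
west 151.1667, east 151.2500.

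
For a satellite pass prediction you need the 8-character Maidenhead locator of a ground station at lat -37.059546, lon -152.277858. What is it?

BF32uw65

Shift to the Maidenhead origin (180°W, 90°S): lon 27.72214, lat 52.94045.
Field (20°×10°, letters A–R): 27.72214/20 → 1 → B, 52.94045/10 → 5 → F; chars BF.
Square (2°×1°, digits 0–9): 7.72214/2 → 3, 2.94045/1 → 2; chars 32.
Subsquare (5′×2.5′, letters a–x): 1.72214/0.0833333 → 20 → u, 0.94045/0.0416667 → 22 → w; chars uw.
Extended square (30″×15″, digits 0–9): 0.05548/0.00833333 → 6, 0.02379/0.00416667 → 5; chars 65.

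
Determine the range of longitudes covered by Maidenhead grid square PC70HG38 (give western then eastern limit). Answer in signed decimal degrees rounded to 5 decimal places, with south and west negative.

134.60833, 134.61667

Field P=15, C=2: +15·20° lon, +2·10° lat → SW at lon 120°, lat -70°.
Square 7, 0: +7·2° lon, +0·1° lat → SW at lon 134°, lat -70°.
Subsquare h=7, g=6: +7·0.0833333° lon, +6·0.0416667° lat → SW at lon 134.583°, lat -69.75°.
Extended square 3, 8: +3·0.00833333° lon, +8·0.00416667° lat → SW at lon 134.608°, lat -69.7167°.
Cell spans 0.00833333° lon × 0.00416667° lat.
west 134.60833, east 134.61667.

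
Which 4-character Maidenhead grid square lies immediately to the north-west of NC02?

Longitude square 0; −1 → -1, wraps to 9, carry into field.
Longitude field N = 13; −1 → 12 = M.
Latitude square 2; +1 → 3.

MC93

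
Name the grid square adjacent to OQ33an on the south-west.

Longitude subsquare a = 0; −1 → -1, wraps to 23 = x, carry into square.
Longitude square 3; −1 → 2.
Latitude subsquare n = 13; −1 → 12 = m.

OQ23xm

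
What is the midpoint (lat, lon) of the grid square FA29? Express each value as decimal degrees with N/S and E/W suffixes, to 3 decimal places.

Field F=5, A=0: +5·20° lon, +0·10° lat → SW at lon -80°, lat -90°.
Square 2, 9: +2·2° lon, +9·1° lat → SW at lon -76°, lat -81°.
Cell spans 2° lon × 1° lat. Centre is SW corner plus half of each.
latitude 80.500° S, longitude 75.000° W.

80.500° S, 75.000° W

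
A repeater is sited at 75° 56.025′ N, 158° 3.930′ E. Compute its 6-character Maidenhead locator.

Add 180° to longitude and 90° to latitude: 338.0655, 165.9338.
Field (20°×10°, letters A–R): 338.0655/20 → 16 → Q, 165.9338/10 → 16 → Q; chars QQ.
Square (2°×1°, digits 0–9): 18.0655/2 → 9, 5.9338/1 → 5; chars 95.
Subsquare (5′×2.5′, letters a–x): 0.0655/0.0833333 → 0 → a, 0.9338/0.0416667 → 22 → w; chars aw.

QQ95aw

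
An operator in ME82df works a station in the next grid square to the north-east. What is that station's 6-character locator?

Longitude subsquare d = 3; +1 → 4 = e.
Latitude subsquare f = 5; +1 → 6 = g.

ME82eg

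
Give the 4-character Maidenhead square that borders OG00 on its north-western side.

Longitude square 0; −1 → -1, wraps to 9, carry into field.
Longitude field O = 14; −1 → 13 = N.
Latitude square 0; +1 → 1.

NG91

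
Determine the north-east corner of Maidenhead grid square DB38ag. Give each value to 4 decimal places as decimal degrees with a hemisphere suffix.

71.7083° S, 113.9167° W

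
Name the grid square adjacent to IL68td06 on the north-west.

IL68sd97

Longitude extended square 0; −1 → -1, wraps to 9, carry into subsquare.
Longitude subsquare t = 19; −1 → 18 = s.
Latitude extended square 6; +1 → 7.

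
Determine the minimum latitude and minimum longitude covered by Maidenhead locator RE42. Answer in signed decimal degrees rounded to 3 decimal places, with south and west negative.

-48.000, 168.000

Field R=17, E=4: +17·20° lon, +4·10° lat → SW at lon 160°, lat -50°.
Square 4, 2: +4·2° lon, +2·1° lat → SW at lon 168°, lat -48°.
latitude -48.000, longitude 168.000.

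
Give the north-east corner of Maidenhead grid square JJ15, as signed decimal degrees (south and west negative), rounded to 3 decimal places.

Field J=9, J=9: +9·20° lon, +9·10° lat → SW at lon 0°, lat 0°.
Square 1, 5: +1·2° lon, +5·1° lat → SW at lon 2°, lat 5°.
Cell spans 2° lon × 1° lat. NE corner is SW corner plus one full cell.
latitude 6.000, longitude 4.000.

6.000, 4.000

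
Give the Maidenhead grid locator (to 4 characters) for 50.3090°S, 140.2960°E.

Shift to the Maidenhead origin (180°W, 90°S): lon 320.30, lat 39.69.
Field: 320.30/20 → 16 → Q, 39.69/10 → 3 → D; chars QD.
Square: 0.30/2 → 0, 9.69/1 → 9; chars 09.

QD09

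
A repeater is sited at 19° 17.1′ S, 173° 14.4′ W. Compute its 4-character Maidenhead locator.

AH30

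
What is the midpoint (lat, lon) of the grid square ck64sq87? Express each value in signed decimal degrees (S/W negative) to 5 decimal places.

Field C=2, K=10: +2·20° lon, +10·10° lat → SW at lon -140°, lat 10°.
Square 6, 4: +6·2° lon, +4·1° lat → SW at lon -128°, lat 14°.
Subsquare s=18, q=16: +18·0.0833333° lon, +16·0.0416667° lat → SW at lon -126.5°, lat 14.6667°.
Extended square 8, 7: +8·0.00833333° lon, +7·0.00416667° lat → SW at lon -126.433°, lat 14.6958°.
Cell spans 0.00833333° lon × 0.00416667° lat. Centre is SW corner plus half of each.
latitude 14.69792, longitude -126.42917.

14.69792, -126.42917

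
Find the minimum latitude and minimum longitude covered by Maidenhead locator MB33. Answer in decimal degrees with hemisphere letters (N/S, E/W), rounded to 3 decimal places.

77.000° S, 66.000° E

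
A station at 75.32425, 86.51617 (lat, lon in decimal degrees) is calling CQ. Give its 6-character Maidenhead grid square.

NQ35gh

Offset from 180°W / 90°S: lon 266.5162°, lat 165.3243°.
Field: 266.5162/20 → 13 → N, 165.3243/10 → 16 → Q; chars NQ.
Square: 6.5162/2 → 3, 5.3243/1 → 5; chars 35.
Subsquare: 0.5162/0.0833333 → 6 → g, 0.3243/0.0416667 → 7 → h; chars gh.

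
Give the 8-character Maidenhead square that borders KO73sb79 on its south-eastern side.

Longitude extended square 7; +1 → 8.
Latitude extended square 9; −1 → 8.

KO73sb88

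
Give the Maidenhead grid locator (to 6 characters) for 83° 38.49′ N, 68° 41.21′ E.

MR43ip

Offset from 180°W / 90°S: lon 248.6868°, lat 173.6415°.
Field (20°×10°, letters A–R): lon ⌊248.6868/20⌋ = 12 → M; lat ⌊173.6415/10⌋ = 17 → R.
Square (2°×1°, digits 0–9): lon ⌊8.6868/2⌋ = 4; lat ⌊3.6415/1⌋ = 3.
Subsquare (5′×2.5′, letters a–x): lon ⌊0.6868/0.0833333⌋ = 8 → i; lat ⌊0.6415/0.0416667⌋ = 15 → p.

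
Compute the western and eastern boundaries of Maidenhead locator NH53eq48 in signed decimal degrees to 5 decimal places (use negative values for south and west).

90.36667, 90.37500

Field N=13, H=7: +13·20° lon, +7·10° lat → SW at lon 80°, lat -20°.
Square 5, 3: +5·2° lon, +3·1° lat → SW at lon 90°, lat -17°.
Subsquare e=4, q=16: +4·0.0833333° lon, +16·0.0416667° lat → SW at lon 90.3333°, lat -16.3333°.
Extended square 4, 8: +4·0.00833333° lon, +8·0.00416667° lat → SW at lon 90.3667°, lat -16.3°.
Cell spans 0.00833333° lon × 0.00416667° lat.
west 90.36667, east 90.37500.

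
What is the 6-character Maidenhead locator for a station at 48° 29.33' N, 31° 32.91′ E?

Shift to the Maidenhead origin (180°W, 90°S): lon 211.5485, lat 138.4888.
Field: 211.5485/20 → 10 → K, 138.4888/10 → 13 → N; chars KN.
Square: 11.5485/2 → 5, 8.4888/1 → 8; chars 58.
Subsquare: 1.5485/0.0833333 → 18 → s, 0.4888/0.0416667 → 11 → l; chars sl.

KN58sl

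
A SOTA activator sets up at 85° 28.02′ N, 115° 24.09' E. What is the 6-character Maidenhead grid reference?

OR75ql

Shift to the Maidenhead origin (180°W, 90°S): lon 295.4015, lat 175.4670.
Field: lon ⌊295.4015/20⌋ = 14 → O; lat ⌊175.4670/10⌋ = 17 → R.
Square: lon ⌊15.4015/2⌋ = 7; lat ⌊5.4670/1⌋ = 5.
Subsquare: lon ⌊1.4015/0.0833333⌋ = 16 → q; lat ⌊0.4670/0.0416667⌋ = 11 → l.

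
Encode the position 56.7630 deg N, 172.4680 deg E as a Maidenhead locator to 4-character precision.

RO66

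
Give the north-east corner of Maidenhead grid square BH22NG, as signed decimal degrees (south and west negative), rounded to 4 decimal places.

-17.7083, -154.8333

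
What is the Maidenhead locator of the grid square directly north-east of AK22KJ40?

Longitude extended square 4; +1 → 5.
Latitude extended square 0; +1 → 1.

AK22kj51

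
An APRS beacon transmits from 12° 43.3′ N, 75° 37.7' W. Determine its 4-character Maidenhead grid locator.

Add 180° to longitude and 90° to latitude: 104.37, 102.72.
Field (20°×10°, letters A–R): 104.37/20 → 5 → F, 102.72/10 → 10 → K; chars FK.
Square (2°×1°, digits 0–9): 4.37/2 → 2, 2.72/1 → 2; chars 22.

FK22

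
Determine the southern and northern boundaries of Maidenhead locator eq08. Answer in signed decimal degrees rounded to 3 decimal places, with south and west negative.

78.000, 79.000

Field E=4, Q=16: +4·20° lon, +16·10° lat → SW at lon -100°, lat 70°.
Square 0, 8: +0·2° lon, +8·1° lat → SW at lon -100°, lat 78°.
Cell spans 2° lon × 1° lat.
south 78.000, north 79.000.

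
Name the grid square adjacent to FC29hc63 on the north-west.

Longitude extended square 6; −1 → 5.
Latitude extended square 3; +1 → 4.

FC29hc54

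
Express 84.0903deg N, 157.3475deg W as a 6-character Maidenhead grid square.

BR14hc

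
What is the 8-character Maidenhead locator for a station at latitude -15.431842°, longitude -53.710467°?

GH34dn46

Add 180° to longitude and 90° to latitude: 126.28953, 74.56816.
Field: lon ⌊126.28953/20⌋ = 6 → G; lat ⌊74.56816/10⌋ = 7 → H.
Square: lon ⌊6.28953/2⌋ = 3; lat ⌊4.56816/1⌋ = 4.
Subsquare: lon ⌊0.28953/0.0833333⌋ = 3 → d; lat ⌊0.56816/0.0416667⌋ = 13 → n.
Extended square: lon ⌊0.03953/0.00833333⌋ = 4; lat ⌊0.02649/0.00416667⌋ = 6.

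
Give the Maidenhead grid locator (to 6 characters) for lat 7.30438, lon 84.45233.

NJ27fh

Offset from 180°W / 90°S: lon 264.4523°, lat 97.3044°.
Field: lon ⌊264.4523/20⌋ = 13 → N; lat ⌊97.3044/10⌋ = 9 → J.
Square: lon ⌊4.4523/2⌋ = 2; lat ⌊7.3044/1⌋ = 7.
Subsquare: lon ⌊0.4523/0.0833333⌋ = 5 → f; lat ⌊0.3044/0.0416667⌋ = 7 → h.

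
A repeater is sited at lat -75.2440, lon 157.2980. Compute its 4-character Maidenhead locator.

Shift to the Maidenhead origin (180°W, 90°S): lon 337.30, lat 14.76.
Field (20°×10°, letters A–R): 337.30/20 → 16 → Q, 14.76/10 → 1 → B; chars QB.
Square (2°×1°, digits 0–9): 17.30/2 → 8, 4.76/1 → 4; chars 84.

QB84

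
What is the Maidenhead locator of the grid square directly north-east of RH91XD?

Longitude subsquare x = 23; +1 → 24, wraps to 0 = a, carry into square.
Longitude square 9; +1 → 10, wraps to 0, carry into field.
Longitude field R = 17; +1 → 18, wraps to 0 = A, wrapping around the antimeridian.
Latitude subsquare d = 3; +1 → 4 = e.

AH01ae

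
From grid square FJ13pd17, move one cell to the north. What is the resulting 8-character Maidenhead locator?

FJ13pd18

Latitude extended square 7; +1 → 8.
The longitude characters are unchanged.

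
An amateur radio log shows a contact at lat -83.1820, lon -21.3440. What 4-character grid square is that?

Offset from 180°W / 90°S: lon 158.66°, lat 6.82°.
Field (20°×10°, letters A–R): lon ⌊158.66/20⌋ = 7 → H; lat ⌊6.82/10⌋ = 0 → A.
Square (2°×1°, digits 0–9): lon ⌊18.66/2⌋ = 9; lat ⌊6.82/1⌋ = 6.

HA96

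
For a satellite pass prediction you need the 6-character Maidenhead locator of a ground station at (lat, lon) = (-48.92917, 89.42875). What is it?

NE41rb

Add 180° to longitude and 90° to latitude: 269.4287, 41.0708.
Field: lon ⌊269.4287/20⌋ = 13 → N; lat ⌊41.0708/10⌋ = 4 → E.
Square: lon ⌊9.4287/2⌋ = 4; lat ⌊1.0708/1⌋ = 1.
Subsquare: lon ⌊1.4287/0.0833333⌋ = 17 → r; lat ⌊0.0708/0.0416667⌋ = 1 → b.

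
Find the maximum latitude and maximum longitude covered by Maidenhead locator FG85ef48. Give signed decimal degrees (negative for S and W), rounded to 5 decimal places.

Field F=5, G=6: +5·20° lon, +6·10° lat → SW at lon -80°, lat -30°.
Square 8, 5: +8·2° lon, +5·1° lat → SW at lon -64°, lat -25°.
Subsquare e=4, f=5: +4·0.0833333° lon, +5·0.0416667° lat → SW at lon -63.6667°, lat -24.7917°.
Extended square 4, 8: +4·0.00833333° lon, +8·0.00416667° lat → SW at lon -63.6333°, lat -24.7583°.
Cell spans 0.00833333° lon × 0.00416667° lat. NE corner is SW corner plus one full cell.
latitude -24.75417, longitude -63.62500.

-24.75417, -63.62500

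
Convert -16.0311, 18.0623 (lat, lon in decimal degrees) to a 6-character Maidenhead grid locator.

Add 180° to longitude and 90° to latitude: 198.0623, 73.9689.
Field: lon ⌊198.0623/20⌋ = 9 → J; lat ⌊73.9689/10⌋ = 7 → H.
Square: lon ⌊18.0623/2⌋ = 9; lat ⌊3.9689/1⌋ = 3.
Subsquare: lon ⌊0.0623/0.0833333⌋ = 0 → a; lat ⌊0.9689/0.0416667⌋ = 23 → x.

JH93ax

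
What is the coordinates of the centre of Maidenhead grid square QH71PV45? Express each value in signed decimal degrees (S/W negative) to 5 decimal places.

-18.10208, 155.28750

Field Q=16, H=7: +16·20° lon, +7·10° lat → SW at lon 140°, lat -20°.
Square 7, 1: +7·2° lon, +1·1° lat → SW at lon 154°, lat -19°.
Subsquare p=15, v=21: +15·0.0833333° lon, +21·0.0416667° lat → SW at lon 155.25°, lat -18.125°.
Extended square 4, 5: +4·0.00833333° lon, +5·0.00416667° lat → SW at lon 155.283°, lat -18.1042°.
Cell spans 0.00833333° lon × 0.00416667° lat. Centre is SW corner plus half of each.
latitude -18.10208, longitude 155.28750.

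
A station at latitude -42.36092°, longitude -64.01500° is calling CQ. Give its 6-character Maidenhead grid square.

Offset from 180°W / 90°S: lon 115.9850°, lat 47.6391°.
Field: lon ⌊115.9850/20⌋ = 5 → F; lat ⌊47.6391/10⌋ = 4 → E.
Square: lon ⌊15.9850/2⌋ = 7; lat ⌊7.6391/1⌋ = 7.
Subsquare: lon ⌊1.9850/0.0833333⌋ = 23 → x; lat ⌊0.6391/0.0416667⌋ = 15 → p.

FE77xp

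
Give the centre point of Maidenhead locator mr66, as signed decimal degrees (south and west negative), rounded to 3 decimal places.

86.500, 73.000

Field M=12, R=17: +12·20° lon, +17·10° lat → SW at lon 60°, lat 80°.
Square 6, 6: +6·2° lon, +6·1° lat → SW at lon 72°, lat 86°.
Cell spans 2° lon × 1° lat. Centre is SW corner plus half of each.
latitude 86.500, longitude 73.000.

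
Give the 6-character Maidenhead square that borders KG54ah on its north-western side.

Longitude subsquare a = 0; −1 → -1, wraps to 23 = x, carry into square.
Longitude square 5; −1 → 4.
Latitude subsquare h = 7; +1 → 8 = i.

KG44xi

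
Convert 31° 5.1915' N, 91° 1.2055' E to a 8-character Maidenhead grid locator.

Add 180° to longitude and 90° to latitude: 271.02009, 121.08652.
Field: lon ⌊271.02009/20⌋ = 13 → N; lat ⌊121.08652/10⌋ = 12 → M.
Square: lon ⌊11.02009/2⌋ = 5; lat ⌊1.08652/1⌋ = 1.
Subsquare: lon ⌊1.02009/0.0833333⌋ = 12 → m; lat ⌊0.08652/0.0416667⌋ = 2 → c.
Extended square: lon ⌊0.02009/0.00833333⌋ = 2; lat ⌊0.00319/0.00416667⌋ = 0.

NM51mc20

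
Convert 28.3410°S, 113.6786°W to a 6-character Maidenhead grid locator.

Add 180° to longitude and 90° to latitude: 66.3214, 61.6590.
Field (20°×10°, letters A–R): lon ⌊66.3214/20⌋ = 3 → D; lat ⌊61.6590/10⌋ = 6 → G.
Square (2°×1°, digits 0–9): lon ⌊6.3214/2⌋ = 3; lat ⌊1.6590/1⌋ = 1.
Subsquare (5′×2.5′, letters a–x): lon ⌊0.3214/0.0833333⌋ = 3 → d; lat ⌊0.6590/0.0416667⌋ = 15 → p.

DG31dp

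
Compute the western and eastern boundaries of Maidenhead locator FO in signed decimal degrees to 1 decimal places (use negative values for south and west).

Field F=5, O=14: +5·20° lon, +14·10° lat → SW at lon -80°, lat 50°.
Cell spans 20° lon × 10° lat.
west -80.0, east -60.0.

-80.0, -60.0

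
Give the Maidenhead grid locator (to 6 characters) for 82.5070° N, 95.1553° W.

Offset from 180°W / 90°S: lon 84.8447°, lat 172.5070°.
Field (20°×10°, letters A–R): lon ⌊84.8447/20⌋ = 4 → E; lat ⌊172.5070/10⌋ = 17 → R.
Square (2°×1°, digits 0–9): lon ⌊4.8447/2⌋ = 2; lat ⌊2.5070/1⌋ = 2.
Subsquare (5′×2.5′, letters a–x): lon ⌊0.8447/0.0833333⌋ = 10 → k; lat ⌊0.5070/0.0416667⌋ = 12 → m.

ER22km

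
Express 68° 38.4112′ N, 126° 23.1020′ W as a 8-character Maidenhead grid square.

Add 180° to longitude and 90° to latitude: 53.61497, 158.64019.
Field: 53.61497/20 → 2 → C, 158.64019/10 → 15 → P; chars CP.
Square: 13.61497/2 → 6, 8.64019/1 → 8; chars 68.
Subsquare: 1.61497/0.0833333 → 19 → t, 0.64019/0.0416667 → 15 → p; chars tp.
Extended square: 0.03163/0.00833333 → 3, 0.01519/0.00416667 → 3; chars 33.

CP68tp33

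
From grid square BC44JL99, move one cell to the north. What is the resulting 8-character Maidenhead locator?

BC44jm90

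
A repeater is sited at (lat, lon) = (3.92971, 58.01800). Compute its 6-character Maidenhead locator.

LJ93aw

Shift to the Maidenhead origin (180°W, 90°S): lon 238.0180, lat 93.9297.
Field (20°×10°, letters A–R): 238.0180/20 → 11 → L, 93.9297/10 → 9 → J; chars LJ.
Square (2°×1°, digits 0–9): 18.0180/2 → 9, 3.9297/1 → 3; chars 93.
Subsquare (5′×2.5′, letters a–x): 0.0180/0.0833333 → 0 → a, 0.9297/0.0416667 → 22 → w; chars aw.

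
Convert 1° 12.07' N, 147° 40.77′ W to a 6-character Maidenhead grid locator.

BJ61de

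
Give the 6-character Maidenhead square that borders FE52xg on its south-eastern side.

Longitude subsquare x = 23; +1 → 24, wraps to 0 = a, carry into square.
Longitude square 5; +1 → 6.
Latitude subsquare g = 6; −1 → 5 = f.

FE62af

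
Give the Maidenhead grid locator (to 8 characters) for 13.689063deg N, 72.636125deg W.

FK33qq35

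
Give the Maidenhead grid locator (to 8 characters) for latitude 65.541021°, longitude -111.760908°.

DP45cm89

Shift to the Maidenhead origin (180°W, 90°S): lon 68.23909, lat 155.54102.
Field: 68.23909/20 → 3 → D, 155.54102/10 → 15 → P; chars DP.
Square: 8.23909/2 → 4, 5.54102/1 → 5; chars 45.
Subsquare: 0.23909/0.0833333 → 2 → c, 0.54102/0.0416667 → 12 → m; chars cm.
Extended square: 0.07243/0.00833333 → 8, 0.04102/0.00416667 → 9; chars 89.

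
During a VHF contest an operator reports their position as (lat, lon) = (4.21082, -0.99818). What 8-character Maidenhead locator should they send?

Shift to the Maidenhead origin (180°W, 90°S): lon 179.00182, lat 94.21082.
Field: 179.00182/20 → 8 → I, 94.21082/10 → 9 → J; chars IJ.
Square: 19.00182/2 → 9, 4.21082/1 → 4; chars 94.
Subsquare: 1.00182/0.0833333 → 12 → m, 0.21082/0.0416667 → 5 → f; chars mf.
Extended square: 0.00182/0.00833333 → 0, 0.00249/0.00416667 → 0; chars 00.

IJ94mf00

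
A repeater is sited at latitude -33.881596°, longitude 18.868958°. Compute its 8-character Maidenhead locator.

Add 180° to longitude and 90° to latitude: 198.86896, 56.11840.
Field: 198.86896/20 → 9 → J, 56.11840/10 → 5 → F; chars JF.
Square: 18.86896/2 → 9, 6.11840/1 → 6; chars 96.
Subsquare: 0.86896/0.0833333 → 10 → k, 0.11840/0.0416667 → 2 → c; chars kc.
Extended square: 0.03562/0.00833333 → 4, 0.03507/0.00416667 → 8; chars 48.

JF96kc48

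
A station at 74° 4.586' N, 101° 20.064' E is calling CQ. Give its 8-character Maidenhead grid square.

Add 180° to longitude and 90° to latitude: 281.33440, 164.07643.
Field: lon ⌊281.33440/20⌋ = 14 → O; lat ⌊164.07643/10⌋ = 16 → Q.
Square: lon ⌊1.33440/2⌋ = 0; lat ⌊4.07643/1⌋ = 4.
Subsquare: lon ⌊1.33440/0.0833333⌋ = 16 → q; lat ⌊0.07643/0.0416667⌋ = 1 → b.
Extended square: lon ⌊0.00107/0.00833333⌋ = 0; lat ⌊0.03477/0.00416667⌋ = 8.

OQ04qb08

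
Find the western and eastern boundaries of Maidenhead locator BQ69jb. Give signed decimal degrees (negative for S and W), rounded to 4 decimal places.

-147.2500, -147.1667

Field B=1, Q=16: +1·20° lon, +16·10° lat → SW at lon -160°, lat 70°.
Square 6, 9: +6·2° lon, +9·1° lat → SW at lon -148°, lat 79°.
Subsquare j=9, b=1: +9·0.0833333° lon, +1·0.0416667° lat → SW at lon -147.25°, lat 79.0417°.
Cell spans 0.0833333° lon × 0.0416667° lat.
west -147.2500, east -147.1667.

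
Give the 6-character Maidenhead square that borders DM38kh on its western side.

Longitude subsquare k = 10; −1 → 9 = j.
The latitude characters are unchanged.

DM38jh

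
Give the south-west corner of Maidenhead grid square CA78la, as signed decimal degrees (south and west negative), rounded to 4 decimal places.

Field C=2, A=0: +2·20° lon, +0·10° lat → SW at lon -140°, lat -90°.
Square 7, 8: +7·2° lon, +8·1° lat → SW at lon -126°, lat -82°.
Subsquare l=11, a=0: +11·0.0833333° lon, +0·0.0416667° lat → SW at lon -125.083°, lat -82°.
latitude -82.0000, longitude -125.0833.

-82.0000, -125.0833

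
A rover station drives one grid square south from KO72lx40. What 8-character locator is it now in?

Latitude extended square 0; −1 → -1, wraps to 9, carry into subsquare.
Latitude subsquare x = 23; −1 → 22 = w.
The longitude characters are unchanged.

KO72lw49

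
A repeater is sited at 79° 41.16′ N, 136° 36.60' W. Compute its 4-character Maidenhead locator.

Offset from 180°W / 90°S: lon 43.39°, lat 169.69°.
Field: 43.39/20 → 2 → C, 169.69/10 → 16 → Q; chars CQ.
Square: 3.39/2 → 1, 9.69/1 → 9; chars 19.

CQ19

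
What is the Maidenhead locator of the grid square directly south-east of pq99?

QQ08

Longitude square 9; +1 → 10, wraps to 0, carry into field.
Longitude field P = 15; +1 → 16 = Q.
Latitude square 9; −1 → 8.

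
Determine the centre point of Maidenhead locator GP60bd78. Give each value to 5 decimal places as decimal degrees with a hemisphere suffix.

60.16042° N, 47.85417° W

Field G=6, P=15: +6·20° lon, +15·10° lat → SW at lon -60°, lat 60°.
Square 6, 0: +6·2° lon, +0·1° lat → SW at lon -48°, lat 60°.
Subsquare b=1, d=3: +1·0.0833333° lon, +3·0.0416667° lat → SW at lon -47.9167°, lat 60.125°.
Extended square 7, 8: +7·0.00833333° lon, +8·0.00416667° lat → SW at lon -47.8583°, lat 60.1583°.
Cell spans 0.00833333° lon × 0.00416667° lat. Centre is SW corner plus half of each.
latitude 60.16042° N, longitude 47.85417° W.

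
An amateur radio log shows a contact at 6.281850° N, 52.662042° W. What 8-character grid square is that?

GJ36qg07

Add 180° to longitude and 90° to latitude: 127.33796, 96.28185.
Field (20°×10°, letters A–R): 127.33796/20 → 6 → G, 96.28185/10 → 9 → J; chars GJ.
Square (2°×1°, digits 0–9): 7.33796/2 → 3, 6.28185/1 → 6; chars 36.
Subsquare (5′×2.5′, letters a–x): 1.33796/0.0833333 → 16 → q, 0.28185/0.0416667 → 6 → g; chars qg.
Extended square (30″×15″, digits 0–9): 0.00462/0.00833333 → 0, 0.03185/0.00416667 → 7; chars 07.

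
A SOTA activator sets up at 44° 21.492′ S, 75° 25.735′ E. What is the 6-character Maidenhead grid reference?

ME75rp

Add 180° to longitude and 90° to latitude: 255.4289, 45.6418.
Field: 255.4289/20 → 12 → M, 45.6418/10 → 4 → E; chars ME.
Square: 15.4289/2 → 7, 5.6418/1 → 5; chars 75.
Subsquare: 1.4289/0.0833333 → 17 → r, 0.6418/0.0416667 → 15 → p; chars rp.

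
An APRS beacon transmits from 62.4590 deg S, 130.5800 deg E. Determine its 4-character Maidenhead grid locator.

Offset from 180°W / 90°S: lon 310.58°, lat 27.54°.
Field (20°×10°, letters A–R): lon ⌊310.58/20⌋ = 15 → P; lat ⌊27.54/10⌋ = 2 → C.
Square (2°×1°, digits 0–9): lon ⌊10.58/2⌋ = 5; lat ⌊7.54/1⌋ = 7.

PC57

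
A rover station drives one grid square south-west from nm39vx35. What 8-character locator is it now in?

NM39vx24

Longitude extended square 3; −1 → 2.
Latitude extended square 5; −1 → 4.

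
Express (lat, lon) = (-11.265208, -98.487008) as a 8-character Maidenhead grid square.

Add 180° to longitude and 90° to latitude: 81.51299, 78.73479.
Field (20°×10°, letters A–R): 81.51299/20 → 4 → E, 78.73479/10 → 7 → H; chars EH.
Square (2°×1°, digits 0–9): 1.51299/2 → 0, 8.73479/1 → 8; chars 08.
Subsquare (5′×2.5′, letters a–x): 1.51299/0.0833333 → 18 → s, 0.73479/0.0416667 → 17 → r; chars sr.
Extended square (30″×15″, digits 0–9): 0.01299/0.00833333 → 1, 0.02646/0.00416667 → 6; chars 16.

EH08sr16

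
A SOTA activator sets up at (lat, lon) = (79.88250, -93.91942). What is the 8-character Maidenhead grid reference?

Add 180° to longitude and 90° to latitude: 86.08058, 169.88250.
Field: 86.08058/20 → 4 → E, 169.88250/10 → 16 → Q; chars EQ.
Square: 6.08058/2 → 3, 9.88250/1 → 9; chars 39.
Subsquare: 0.08058/0.0833333 → 0 → a, 0.88250/0.0416667 → 21 → v; chars av.
Extended square: 0.08058/0.00833333 → 9, 0.00750/0.00416667 → 1; chars 91.

EQ39av91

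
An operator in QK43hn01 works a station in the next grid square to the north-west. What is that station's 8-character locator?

QK43gn92

Longitude extended square 0; −1 → -1, wraps to 9, carry into subsquare.
Longitude subsquare h = 7; −1 → 6 = g.
Latitude extended square 1; +1 → 2.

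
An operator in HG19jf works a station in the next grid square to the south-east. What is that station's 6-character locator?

HG19ke

Longitude subsquare j = 9; +1 → 10 = k.
Latitude subsquare f = 5; −1 → 4 = e.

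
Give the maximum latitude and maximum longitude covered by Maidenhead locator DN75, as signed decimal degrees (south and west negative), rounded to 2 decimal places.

Field D=3, N=13: +3·20° lon, +13·10° lat → SW at lon -120°, lat 40°.
Square 7, 5: +7·2° lon, +5·1° lat → SW at lon -106°, lat 45°.
Cell spans 2° lon × 1° lat. NE corner is SW corner plus one full cell.
latitude 46.00, longitude -104.00.

46.00, -104.00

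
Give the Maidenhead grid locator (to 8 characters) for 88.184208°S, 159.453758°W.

BA01gt55

Offset from 180°W / 90°S: lon 20.54624°, lat 1.81579°.
Field: 20.54624/20 → 1 → B, 1.81579/10 → 0 → A; chars BA.
Square: 0.54624/2 → 0, 1.81579/1 → 1; chars 01.
Subsquare: 0.54624/0.0833333 → 6 → g, 0.81579/0.0416667 → 19 → t; chars gt.
Extended square: 0.04624/0.00833333 → 5, 0.02413/0.00416667 → 5; chars 55.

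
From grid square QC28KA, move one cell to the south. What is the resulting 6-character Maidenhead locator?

Latitude subsquare a = 0; −1 → -1, wraps to 23 = x, carry into square.
Latitude square 8; −1 → 7.
The longitude characters are unchanged.

QC27kx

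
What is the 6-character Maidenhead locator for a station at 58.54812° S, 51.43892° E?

LD51rk

Offset from 180°W / 90°S: lon 231.4389°, lat 31.4519°.
Field: lon ⌊231.4389/20⌋ = 11 → L; lat ⌊31.4519/10⌋ = 3 → D.
Square: lon ⌊11.4389/2⌋ = 5; lat ⌊1.4519/1⌋ = 1.
Subsquare: lon ⌊1.4389/0.0833333⌋ = 17 → r; lat ⌊0.4519/0.0416667⌋ = 10 → k.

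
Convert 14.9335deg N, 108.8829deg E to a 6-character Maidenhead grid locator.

OK44kw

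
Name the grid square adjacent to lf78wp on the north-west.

LF78vq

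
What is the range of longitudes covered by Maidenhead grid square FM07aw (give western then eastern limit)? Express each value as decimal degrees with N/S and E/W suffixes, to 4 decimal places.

80.0000° W, 79.9167° W

Field F=5, M=12: +5·20° lon, +12·10° lat → SW at lon -80°, lat 30°.
Square 0, 7: +0·2° lon, +7·1° lat → SW at lon -80°, lat 37°.
Subsquare a=0, w=22: +0·0.0833333° lon, +22·0.0416667° lat → SW at lon -80°, lat 37.9167°.
Cell spans 0.0833333° lon × 0.0416667° lat.
west 80.0000° W, east 79.9167° W.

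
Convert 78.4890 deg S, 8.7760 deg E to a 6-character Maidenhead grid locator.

JB41jm

Shift to the Maidenhead origin (180°W, 90°S): lon 188.7760, lat 11.5110.
Field: 188.7760/20 → 9 → J, 11.5110/10 → 1 → B; chars JB.
Square: 8.7760/2 → 4, 1.5110/1 → 1; chars 41.
Subsquare: 0.7760/0.0833333 → 9 → j, 0.5110/0.0416667 → 12 → m; chars jm.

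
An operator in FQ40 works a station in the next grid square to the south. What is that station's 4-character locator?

FP49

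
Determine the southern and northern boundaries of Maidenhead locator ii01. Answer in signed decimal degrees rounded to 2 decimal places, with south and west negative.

-9.00, -8.00

Field I=8, I=8: +8·20° lon, +8·10° lat → SW at lon -20°, lat -10°.
Square 0, 1: +0·2° lon, +1·1° lat → SW at lon -20°, lat -9°.
Cell spans 2° lon × 1° lat.
south -9.00, north -8.00.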